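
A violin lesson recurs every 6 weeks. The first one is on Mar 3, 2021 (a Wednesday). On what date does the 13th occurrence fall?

Jul 20, 2022

The 13th occurrence is 12 intervals after the first: 12 × 42 = 504 days after Mar 3, 2021.
Mar has 31 days — 28 days to the end of Mar leaves 476.
From end of Mar to end of 2021 is 275 days (201 left).
Jan has 31 days (170 left).
Feb has 28 days (142 left).
Mar has 31 days (111 left).
Apr has 30 days (81 left).
May has 31 days (50 left).
Jun has 30 days (20 left).
20 days into Jul → Jul 20, 2022.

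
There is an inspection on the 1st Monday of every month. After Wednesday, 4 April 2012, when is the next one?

7 May 2012

April 2012 starts on a Sunday, so its 1st Monday is 2 April 2012 (1 day in).
That is not after 4 April 2012, so look at May 2012.
May 2012 starts on a Tuesday, so its 1st Monday is 7 May 2012 (6 days in).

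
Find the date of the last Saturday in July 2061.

July 30, 2061

The first Saturday of July 2061 is July 2.
July 2061 has 31 days. Adding weeks: 2, 9, 16, 23, 30 — the last one ≤ 31 is the 30th.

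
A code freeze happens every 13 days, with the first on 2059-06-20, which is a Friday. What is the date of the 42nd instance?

The 42nd occurrence is 41 intervals after the first: 41 × 13 = 533 days after 2059-06-20.
June has 30 days — 10 days to the end of June leaves 523.
From end of June to end of 2059 is 184 days (339 left).
January has 31 days (308 left).
February has 29 days (279 left).
March has 31 days (248 left).
April has 30 days (218 left).
May has 31 days (187 left).
June has 30 days (157 left).
July has 31 days (126 left).
August has 31 days (95 left).
September has 30 days (65 left).
October has 31 days (34 left).
November has 30 days (4 left).
4 days into December → 2060-12-04.

2060-12-04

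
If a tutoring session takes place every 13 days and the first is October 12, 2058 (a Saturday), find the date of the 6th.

December 16, 2058

The 6th occurrence is 5 intervals after the first: 5 × 13 = 65 days after October 12, 2058.
October has 31 days — 19 days to the end of October leaves 46.
November has 30 days (16 left).
16 days into December → December 16, 2058.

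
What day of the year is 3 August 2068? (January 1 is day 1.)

Days in months before August: 31 + 29 + 31 + 30 + 31 + 30 + 31 = 213.
Plus 3 days into August → day 216.

216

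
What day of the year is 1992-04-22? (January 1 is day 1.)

Days in months before April: 31 + 29 + 31 = 91.
Plus 22 days into April → day 113.

113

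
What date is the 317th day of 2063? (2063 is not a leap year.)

Nov 13, 2063

Jan has 31 days (317 − 31 = 286 remain).
Feb has 28 days (286 − 28 = 258 remain).
Mar has 31 days (258 − 31 = 227 remain).
Apr has 30 days (227 − 30 = 197 remain).
May has 31 days (197 − 31 = 166 remain).
Jun has 30 days (166 − 30 = 136 remain).
Jul has 31 days (136 − 31 = 105 remain).
Aug has 31 days (105 − 31 = 74 remain).
Sep has 30 days (74 − 30 = 44 remain).
Oct has 31 days (44 − 31 = 13 remain).
13 into Nov → Nov 13.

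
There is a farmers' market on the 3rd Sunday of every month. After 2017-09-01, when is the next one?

2017-09-17

September 2017 starts on a Friday; its first Sunday is the 3rd, so the 3rd Sunday is the 17th — 2017-09-17.
2017-09-17 is after 2017-09-01, so that is the next one.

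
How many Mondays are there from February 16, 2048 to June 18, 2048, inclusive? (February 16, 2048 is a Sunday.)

February 16, 2048 is a Sunday; the first Monday on or after it is February 17, 2048 (1 day later).
From February 17, 2048 to June 18, 2048: 12 + 31 + 30 + 31 + 18 = 122 days (rest of February, March, April, May, June).
122 ÷ 7 = 17 full weeks with remainder 3, so 17 more Mondays after the first → 18.

18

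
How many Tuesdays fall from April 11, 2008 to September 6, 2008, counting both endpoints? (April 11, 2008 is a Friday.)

April 11, 2008 is a Friday; the first Tuesday on or after it is April 15, 2008 (4 days later).
From April 15, 2008 to September 6, 2008: 15 + 31 + 30 + 31 + 31 + 6 = 144 days (rest of April, May, June, July, August, September).
144 ÷ 7 = 20 full weeks with remainder 4, so 20 more Tuesdays after the first → 21.

21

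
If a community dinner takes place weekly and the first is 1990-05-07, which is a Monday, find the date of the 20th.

The 20th occurrence is 19 intervals after the first: 19 × 7 = 133 days after 1990-05-07.
May has 31 days — 24 days to the end of May leaves 109.
June has 30 days (79 left).
July has 31 days (48 left).
August has 31 days (17 left).
17 days into September → 1990-09-17.

1990-09-17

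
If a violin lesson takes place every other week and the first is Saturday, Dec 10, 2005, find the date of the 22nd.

Sep 30, 2006

The 22nd occurrence is 21 intervals after the first: 21 × 14 = 294 days after Dec 10, 2005.
Dec has 31 days — 21 days to the end of Dec leaves 273.
Jan has 31 days (242 left).
Feb has 28 days (214 left).
Mar has 31 days (183 left).
Apr has 30 days (153 left).
May has 31 days (122 left).
Jun has 30 days (92 left).
Jul has 31 days (61 left).
Aug has 31 days (30 left).
30 days into Sep → Sep 30, 2006.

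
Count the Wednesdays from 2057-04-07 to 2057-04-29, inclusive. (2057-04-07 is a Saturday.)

2057-04-07 is a Saturday; the first Wednesday on or after it is 2057-04-11 (4 days later).
From 2057-04-11 to 2057-04-29 is 29 − 11 = 18 days.
18 ÷ 7 = 2 full weeks with remainder 4, so 2 more Wednesdays after the first → 3.

3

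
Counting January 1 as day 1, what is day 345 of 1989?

January has 31 days (345 − 31 = 314 remain).
February has 28 days (314 − 28 = 286 remain).
March has 31 days (286 − 31 = 255 remain).
April has 30 days (255 − 30 = 225 remain).
May has 31 days (225 − 31 = 194 remain).
June has 30 days (194 − 30 = 164 remain).
July has 31 days (164 − 31 = 133 remain).
August has 31 days (133 − 31 = 102 remain).
September has 30 days (102 − 30 = 72 remain).
October has 31 days (72 − 31 = 41 remain).
November has 30 days (41 − 30 = 11 remain).
11 into December → December 11.

December 11, 1989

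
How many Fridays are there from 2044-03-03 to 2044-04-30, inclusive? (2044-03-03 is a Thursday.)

9

2044-03-03 is a Thursday; the first Friday on or after it is 2044-03-04 (1 day later).
From 2044-03-04 to 2044-04-30: 27 + 30 = 57 days (rest of March, April).
57 ÷ 7 = 8 full weeks with remainder 1, so 8 more Fridays after the first → 9.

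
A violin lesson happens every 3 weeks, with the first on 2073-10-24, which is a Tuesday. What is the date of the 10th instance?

2074-05-01

The 10th occurrence is 9 intervals after the first: 9 × 21 = 189 days after 2073-10-24.
October has 31 days — 7 days to the end of October leaves 182.
November has 30 days (152 left).
December has 31 days (121 left).
January has 31 days (90 left).
February has 28 days (62 left).
March has 31 days (31 left).
April has 30 days (1 left).
1 day into May → 2074-05-01.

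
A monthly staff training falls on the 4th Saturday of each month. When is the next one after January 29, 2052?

January 2052 starts on a Monday; its first Saturday is the 6th, so the 4th Saturday is the 27th — January 27, 2052.
That is not after January 29, 2052, so look at February 2052.
February 2052 starts on a Thursday; its first Saturday is the 3rd, so the 4th Saturday is the 24th — February 24, 2052.

February 24, 2052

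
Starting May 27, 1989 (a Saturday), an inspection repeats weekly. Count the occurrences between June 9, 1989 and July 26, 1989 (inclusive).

7

Occurrences land 7·i days after May 27, 1989 for i = 0, 1, 2, …
June 9, 1989 is 13 days after the start; 13 ÷ 7 = 1 remainder 6; since the remainder is 6, round up to i = 2. First occurrence in the window: #3 on June 10, 1989 (2×7 = 14 days in).
July 26, 1989 is 60 days after the start; 60 ÷ 7 = 8 remainder 4. Last occurrence in the window: #9 on July 22, 1989.
Occurrences #3 through #9: 7 in total.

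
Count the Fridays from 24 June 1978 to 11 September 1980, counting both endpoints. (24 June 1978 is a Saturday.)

115

24 June 1978 is a Saturday; the first Friday on or after it is 30 June 1978 (6 days later).
From 30 June 1978 to 11 September 1980: 184 + 365 + 255 = 804 days (rest of 1978, 1979, to 11 September 1980 in 1980).
804 ÷ 7 = 114 full weeks with remainder 6, so 114 more Fridays after the first → 115.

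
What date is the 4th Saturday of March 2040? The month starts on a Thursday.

March 2040 begins on a Thursday, so the first Saturday is March 3 (2 days later).
The 4th Saturday is 3 weeks later: 3 + 21 = 24.

24 March 2040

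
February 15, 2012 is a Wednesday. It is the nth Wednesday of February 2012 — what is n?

3rd

Day 15 falls in week ⌈15/7⌉ of the month.
Days 1–7 hold the 1st Wednesday, 8–14 the 2nd, 15–21 the 3rd, 22–28 the 4th, 29–31 the 5th.
15 is in the range for the 3rd.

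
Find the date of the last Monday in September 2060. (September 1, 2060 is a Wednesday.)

27 September 2060

September 2060 begins on a Wednesday, so the first Monday is September 6 (5 days later).
September 2060 has 30 days. Adding weeks: 6, 13, 20, 27 — the last one ≤ 30 is the 27th.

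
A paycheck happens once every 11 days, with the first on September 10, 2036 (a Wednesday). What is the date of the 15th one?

February 11, 2037

The 15th occurrence is 14 intervals after the first: 14 × 11 = 154 days after September 10, 2036.
September has 30 days — 20 days to the end of September leaves 134.
October has 31 days (103 left).
November has 30 days (73 left).
December has 31 days (42 left).
January has 31 days (11 left).
11 days into February → February 11, 2037.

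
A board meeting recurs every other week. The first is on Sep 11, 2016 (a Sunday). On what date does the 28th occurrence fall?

The 28th occurrence is 27 intervals after the first: 27 × 14 = 378 days after Sep 11, 2016.
Sep has 30 days — 19 days to the end of Sep leaves 359.
Oct has 31 days (328 left).
Nov has 30 days (298 left).
Dec has 31 days (267 left).
Jan has 31 days (236 left).
Feb has 28 days (208 left).
Mar has 31 days (177 left).
Apr has 30 days (147 left).
May has 31 days (116 left).
Jun has 30 days (86 left).
Jul has 31 days (55 left).
Aug has 31 days (24 left).
24 days into Sep → Sep 24, 2017.

Sep 24, 2017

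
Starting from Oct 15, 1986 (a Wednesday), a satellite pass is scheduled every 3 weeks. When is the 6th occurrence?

The 6th occurrence is 5 intervals after the first: 5 × 21 = 105 days after Oct 15, 1986.
Oct has 31 days — 16 days to the end of Oct leaves 89.
Nov has 30 days (59 left).
Dec has 31 days (28 left).
28 days into Jan → Jan 28, 1987.

Jan 28, 1987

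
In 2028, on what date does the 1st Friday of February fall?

The first Friday of February 2028 is February 4.

February 4, 2028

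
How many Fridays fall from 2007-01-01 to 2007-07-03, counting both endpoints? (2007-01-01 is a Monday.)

2007-01-01 is a Monday; the first Friday on or after it is 2007-01-05 (4 days later).
From 2007-01-05 to 2007-07-03: 26 + 28 + 31 + 30 + 31 + 30 + 3 = 179 days (rest of January, February, March, April, May, June, July).
179 ÷ 7 = 25 full weeks with remainder 4, so 25 more Fridays after the first → 26.

26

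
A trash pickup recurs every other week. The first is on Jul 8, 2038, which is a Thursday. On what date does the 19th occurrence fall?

The 19th occurrence is 18 intervals after the first: 18 × 14 = 252 days after Jul 8, 2038.
Jul has 31 days — 23 days to the end of Jul leaves 229.
Aug has 31 days (198 left).
Sep has 30 days (168 left).
Oct has 31 days (137 left).
Nov has 30 days (107 left).
Dec has 31 days (76 left).
Jan has 31 days (45 left).
Feb has 28 days (17 left).
17 days into Mar → Mar 17, 2039.

Mar 17, 2039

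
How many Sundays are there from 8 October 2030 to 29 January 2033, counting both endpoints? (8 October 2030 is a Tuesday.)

120

8 October 2030 is a Tuesday; the first Sunday on or after it is 13 October 2030 (5 days later).
From 13 October 2030 to 29 January 2033: 79 + 365 + 366 + 29 = 839 days (rest of 2030, 2031, 2032, to 29 January 2033 in 2033).
839 ÷ 7 = 119 full weeks with remainder 6, so 119 more Sundays after the first → 120.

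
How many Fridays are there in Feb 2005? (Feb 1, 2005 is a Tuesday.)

4

Feb 1, 2005 is a Tuesday; the first Friday on or after it is Feb 4, 2005 (3 days later).
From Feb 4, 2005 to Feb 28, 2005 is 28 − 4 = 24 days.
24 ÷ 7 = 3 full weeks with remainder 3, so 3 more Fridays after the first → 4.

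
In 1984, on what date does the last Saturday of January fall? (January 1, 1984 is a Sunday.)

January 1984 begins on a Sunday, so the first Saturday is January 7 (6 days later).
January 1984 has 31 days. Adding weeks: 7, 14, 21, 28 — the last one ≤ 31 is the 28th.

1984-01-28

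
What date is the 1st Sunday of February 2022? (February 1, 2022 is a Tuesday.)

February 2022 begins on a Tuesday, so the first Sunday is February 6 (5 days later).

February 6, 2022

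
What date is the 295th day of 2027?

January has 31 days (295 − 31 = 264 remain).
February has 28 days (264 − 28 = 236 remain).
March has 31 days (236 − 31 = 205 remain).
April has 30 days (205 − 30 = 175 remain).
May has 31 days (175 − 31 = 144 remain).
June has 30 days (144 − 30 = 114 remain).
July has 31 days (114 − 31 = 83 remain).
August has 31 days (83 − 31 = 52 remain).
September has 30 days (52 − 30 = 22 remain).
22 into October → October 22.

October 22, 2027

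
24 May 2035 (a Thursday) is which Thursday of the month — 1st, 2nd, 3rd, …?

Day 24 falls in week ⌈24/7⌉ of the month.
Days 1–7 hold the 1st Thursday, 8–14 the 2nd, 15–21 the 3rd, 22–28 the 4th, 29–31 the 5th.
24 is in the range for the 4th.

4th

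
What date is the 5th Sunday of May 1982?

May 1982 begins on a Saturday, so the first Sunday is May 2 (1 day later).
The 5th Sunday is 4 weeks later: 2 + 28 = 30.

1982-05-30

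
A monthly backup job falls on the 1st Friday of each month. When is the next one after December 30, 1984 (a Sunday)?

January 4, 1985

December 1984 starts on a Saturday, so its 1st Friday is December 7, 1984 (6 days in).
That is not after December 30, 1984, so look at January 1985.
January 1985 starts on a Tuesday, so its 1st Friday is January 4, 1985 (3 days in).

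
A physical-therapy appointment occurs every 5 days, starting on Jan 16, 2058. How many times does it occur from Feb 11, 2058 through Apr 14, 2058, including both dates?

12

Occurrences land 5·i days after Jan 16, 2058 for i = 0, 1, 2, …
Feb 11, 2058 is 26 days after the start; 26 ÷ 5 = 5 remainder 1; since the remainder is 1, round up to i = 6. First occurrence in the window: #7 on Feb 15, 2058 (6×5 = 30 days in).
Apr 14, 2058 is 88 days after the start; 88 ÷ 5 = 17 remainder 3. Last occurrence in the window: #18 on Apr 11, 2058.
Occurrences #7 through #18: 12 in total.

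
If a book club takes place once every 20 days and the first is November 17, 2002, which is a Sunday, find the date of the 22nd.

January 11, 2004

The 22nd occurrence is 21 intervals after the first: 21 × 20 = 420 days after November 17, 2002.
November has 30 days — 13 days to the end of November leaves 407.
From end of November to end of 2002 is 31 days (376 left).
2003 has 365 days (11 left).
11 days into January → January 11, 2004.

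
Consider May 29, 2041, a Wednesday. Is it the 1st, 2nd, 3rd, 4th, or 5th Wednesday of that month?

Day 29 falls in week ⌈29/7⌉ of the month.
Days 1–7 hold the 1st Wednesday, 8–14 the 2nd, 15–21 the 3rd, 22–28 the 4th, 29–31 the 5th.
29 is in the range for the 5th.

5th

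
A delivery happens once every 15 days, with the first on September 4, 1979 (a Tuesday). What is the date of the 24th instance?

The 24th occurrence is 23 intervals after the first: 23 × 15 = 345 days after September 4, 1979.
September has 30 days — 26 days to the end of September leaves 319.
October has 31 days (288 left).
November has 30 days (258 left).
December has 31 days (227 left).
January has 31 days (196 left).
February has 29 days (167 left).
March has 31 days (136 left).
April has 30 days (106 left).
May has 31 days (75 left).
June has 30 days (45 left).
July has 31 days (14 left).
14 days into August → August 14, 1980.

August 14, 1980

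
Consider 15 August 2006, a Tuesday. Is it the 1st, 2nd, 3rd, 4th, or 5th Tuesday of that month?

Day 15 falls in week ⌈15/7⌉ of the month.
Days 1–7 hold the 1st Tuesday, 8–14 the 2nd, 15–21 the 3rd, 22–28 the 4th, 29–31 the 5th.
15 is in the range for the 3rd.

3rd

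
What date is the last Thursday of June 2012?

2012-06-28

June 2012 begins on a Friday, so the first Thursday is June 7 (6 days later).
June 2012 has 30 days. Adding weeks: 7, 14, 21, 28 — the last one ≤ 30 is the 28th.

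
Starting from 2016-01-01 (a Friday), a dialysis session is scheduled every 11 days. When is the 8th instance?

2016-03-18

The 8th occurrence is 7 intervals after the first: 7 × 11 = 77 days after 2016-01-01.
January has 31 days — 30 days to the end of January leaves 47.
February has 29 days (18 left).
18 days into March → 2016-03-18.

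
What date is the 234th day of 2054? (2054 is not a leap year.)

Jan has 31 days (234 − 31 = 203 remain).
Feb has 28 days (203 − 28 = 175 remain).
Mar has 31 days (175 − 31 = 144 remain).
Apr has 30 days (144 − 30 = 114 remain).
May has 31 days (114 − 31 = 83 remain).
Jun has 30 days (83 − 30 = 53 remain).
Jul has 31 days (53 − 31 = 22 remain).
22 into Aug → Aug 22.

Aug 22, 2054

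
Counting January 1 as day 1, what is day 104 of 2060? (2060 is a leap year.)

13 April 2060

January has 31 days (104 − 31 = 73 remain).
February has 29 days (73 − 29 = 44 remain).
March has 31 days (44 − 31 = 13 remain).
13 into April → April 13.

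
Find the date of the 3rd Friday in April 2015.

April 17, 2015

April 2015 begins on a Wednesday, so the first Friday is April 3 (2 days later).
The 3rd Friday is 2 weeks later: 3 + 14 = 17.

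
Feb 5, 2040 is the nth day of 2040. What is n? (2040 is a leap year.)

Days in months before Feb: 31 = 31.
Plus 5 days into Feb → day 36.

36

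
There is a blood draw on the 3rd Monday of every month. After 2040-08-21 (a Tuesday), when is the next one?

August 2040 starts on a Wednesday; its first Monday is the 6th, so the 3rd Monday is the 20th — 2040-08-20.
That is not after 2040-08-21, so look at September 2040.
September 2040 starts on a Saturday; its first Monday is the 3rd, so the 3rd Monday is the 17th — 2040-09-17.

2040-09-17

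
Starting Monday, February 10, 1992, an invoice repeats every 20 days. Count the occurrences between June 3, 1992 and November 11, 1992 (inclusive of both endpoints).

8

Occurrences land 20·i days after February 10, 1992 for i = 0, 1, 2, …
June 3, 1992 is 114 days after the start; 114 ÷ 20 = 5 remainder 14; since the remainder is 14, round up to i = 6. First occurrence in the window: #7 on June 9, 1992 (6×20 = 120 days in).
November 11, 1992 is 275 days after the start; 275 ÷ 20 = 13 remainder 15. Last occurrence in the window: #14 on October 27, 1992.
Occurrences #7 through #14: 8 in total.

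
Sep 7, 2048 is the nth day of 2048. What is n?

Days in months before Sep: 31 + 29 + 31 + 30 + 31 + 30 + 31 + 31 = 244.
Plus 7 days into Sep → day 251.

251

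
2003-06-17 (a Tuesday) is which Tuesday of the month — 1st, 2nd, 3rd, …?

3rd

Day 17 falls in week ⌈17/7⌉ of the month.
Days 1–7 hold the 1st Tuesday, 8–14 the 2nd, 15–21 the 3rd, 22–28 the 4th, 29–31 the 5th.
17 is in the range for the 3rd.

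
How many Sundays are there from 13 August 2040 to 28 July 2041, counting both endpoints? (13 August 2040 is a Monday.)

50

13 August 2040 is a Monday; the first Sunday on or after it is 19 August 2040 (6 days later).
From 19 August 2040 to 28 July 2041: 134 + 209 = 343 days (rest of 2040, to 28 July 2041 in 2041).
343 ÷ 7 = 49 full weeks with remainder 0, so 49 more Sundays after the first → 50.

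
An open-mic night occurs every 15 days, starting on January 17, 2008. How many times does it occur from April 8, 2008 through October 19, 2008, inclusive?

13

Occurrences land 15·i days after January 17, 2008 for i = 0, 1, 2, …
April 8, 2008 is 82 days after the start; 82 ÷ 15 = 5 remainder 7; since the remainder is 7, round up to i = 6. First occurrence in the window: #7 on April 16, 2008 (6×15 = 90 days in).
October 19, 2008 is 276 days after the start; 276 ÷ 15 = 18 remainder 6. Last occurrence in the window: #19 on October 13, 2008.
Occurrences #7 through #19: 13 in total.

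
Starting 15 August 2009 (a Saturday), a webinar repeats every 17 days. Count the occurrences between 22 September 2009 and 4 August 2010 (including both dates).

Occurrences land 17·i days after 15 August 2009 for i = 0, 1, 2, …
22 September 2009 is 38 days after the start; 38 ÷ 17 = 2 remainder 4; since the remainder is 4, round up to i = 3. First occurrence in the window: #4 on 5 October 2009 (3×17 = 51 days in).
4 August 2010 is 354 days after the start; 354 ÷ 17 = 20 remainder 14. Last occurrence in the window: #21 on 21 July 2010.
Occurrences #4 through #21: 18 in total.

18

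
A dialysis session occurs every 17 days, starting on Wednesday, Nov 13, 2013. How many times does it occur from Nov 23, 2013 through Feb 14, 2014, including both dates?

5

Occurrences land 17·i days after Nov 13, 2013 for i = 0, 1, 2, …
Nov 23, 2013 is 10 days after the start; 10 ÷ 17 = 0 remainder 10; since the remainder is 10, round up to i = 1. First occurrence in the window: #2 on Nov 30, 2013 (1×17 = 17 days in).
Feb 14, 2014 is 93 days after the start; 93 ÷ 17 = 5 remainder 8. Last occurrence in the window: #6 on Feb 6, 2014.
Occurrences #2 through #6: 5 in total.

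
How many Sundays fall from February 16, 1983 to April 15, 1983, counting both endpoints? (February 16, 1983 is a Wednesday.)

8

February 16, 1983 is a Wednesday; the first Sunday on or after it is February 20, 1983 (4 days later).
From February 20, 1983 to April 15, 1983: 8 + 31 + 15 = 54 days (rest of February, March, April).
54 ÷ 7 = 7 full weeks with remainder 5, so 7 more Sundays after the first → 8.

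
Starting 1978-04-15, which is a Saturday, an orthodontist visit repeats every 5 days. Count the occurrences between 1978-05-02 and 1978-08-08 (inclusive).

20

Occurrences land 5·i days after 1978-04-15 for i = 0, 1, 2, …
1978-05-02 is 17 days after the start; 17 ÷ 5 = 3 remainder 2; since the remainder is 2, round up to i = 4. First occurrence in the window: #5 on 1978-05-05 (4×5 = 20 days in).
1978-08-08 is 115 days after the start; 115 ÷ 5 = 23 remainder 0. Last occurrence in the window: #24 on 1978-08-08.
Occurrences #5 through #24: 20 in total.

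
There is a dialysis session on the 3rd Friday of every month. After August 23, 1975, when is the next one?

August 1975 starts on a Friday; its first Friday is the 1st, so the 3rd Friday is the 15th — August 15, 1975.
That is not after August 23, 1975, so look at September 1975.
September 1975 starts on a Monday; its first Friday is the 5th, so the 3rd Friday is the 19th — September 19, 1975.

September 19, 1975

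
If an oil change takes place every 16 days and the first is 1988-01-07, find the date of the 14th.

The 14th occurrence is 13 intervals after the first: 13 × 16 = 208 days after 1988-01-07.
January has 31 days — 24 days to the end of January leaves 184.
February has 29 days (155 left).
March has 31 days (124 left).
April has 30 days (94 left).
May has 31 days (63 left).
June has 30 days (33 left).
July has 31 days (2 left).
2 days into August → 1988-08-02.

1988-08-02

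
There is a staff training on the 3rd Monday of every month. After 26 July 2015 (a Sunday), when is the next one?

July 2015 starts on a Wednesday; its first Monday is the 6th, so the 3rd Monday is the 20th — 20 July 2015.
That is not after 26 July 2015, so look at August 2015.
August 2015 starts on a Saturday; its first Monday is the 3rd, so the 3rd Monday is the 17th — 17 August 2015.

17 August 2015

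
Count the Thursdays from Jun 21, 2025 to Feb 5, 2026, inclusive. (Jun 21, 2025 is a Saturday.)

33

Jun 21, 2025 is a Saturday; the first Thursday on or after it is Jun 26, 2025 (5 days later).
From Jun 26, 2025 to Feb 5, 2026: 4 + 31 + 31 + 30 + 31 + 30 + 31 + 31 + 5 = 224 days (rest of Jun, Jul, Aug, Sep, Oct, Nov, Dec, Jan, Feb).
224 ÷ 7 = 32 full weeks with remainder 0, so 32 more Thursdays after the first → 33.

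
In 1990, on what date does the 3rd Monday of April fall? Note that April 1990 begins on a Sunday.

April 1990 begins on a Sunday, so the first Monday is April 2 (1 day later).
The 3rd Monday is 2 weeks later: 2 + 14 = 16.

1990-04-16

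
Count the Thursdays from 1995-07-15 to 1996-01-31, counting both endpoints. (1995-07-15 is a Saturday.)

1995-07-15 is a Saturday; the first Thursday on or after it is 1995-07-20 (5 days later).
From 1995-07-20 to 1996-01-31: 11 + 31 + 30 + 31 + 30 + 31 + 31 = 195 days (rest of July, August, September, October, November, December, January).
195 ÷ 7 = 27 full weeks with remainder 6, so 27 more Thursdays after the first → 28.

28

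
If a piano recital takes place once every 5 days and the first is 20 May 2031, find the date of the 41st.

The 41st occurrence is 40 intervals after the first: 40 × 5 = 200 days after 20 May 2031.
May has 31 days — 11 days to the end of May leaves 189.
June has 30 days (159 left).
July has 31 days (128 left).
August has 31 days (97 left).
September has 30 days (67 left).
October has 31 days (36 left).
November has 30 days (6 left).
6 days into December → 6 December 2031.

6 December 2031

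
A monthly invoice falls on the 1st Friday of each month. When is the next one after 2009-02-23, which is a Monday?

2009-03-06

February 2009 starts on a Sunday, so its 1st Friday is 2009-02-06 (5 days in).
That is not after 2009-02-23, so look at March 2009.
March 2009 starts on a Sunday, so its 1st Friday is 2009-03-06 (5 days in).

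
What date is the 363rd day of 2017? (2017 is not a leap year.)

December 29, 2017

January has 31 days (363 − 31 = 332 remain).
February has 28 days (332 − 28 = 304 remain).
March has 31 days (304 − 31 = 273 remain).
April has 30 days (273 − 30 = 243 remain).
May has 31 days (243 − 31 = 212 remain).
June has 30 days (212 − 30 = 182 remain).
July has 31 days (182 − 31 = 151 remain).
August has 31 days (151 − 31 = 120 remain).
September has 30 days (120 − 30 = 90 remain).
October has 31 days (90 − 31 = 59 remain).
November has 30 days (59 − 30 = 29 remain).
29 into December → December 29.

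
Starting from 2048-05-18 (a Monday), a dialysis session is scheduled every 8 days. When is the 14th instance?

2048-08-30

The 14th occurrence is 13 intervals after the first: 13 × 8 = 104 days after 2048-05-18.
May has 31 days — 13 days to the end of May leaves 91.
June has 30 days (61 left).
July has 31 days (30 left).
30 days into August → 2048-08-30.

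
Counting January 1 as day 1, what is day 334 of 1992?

1992-11-29

January has 31 days (334 − 31 = 303 remain).
February has 29 days (303 − 29 = 274 remain).
March has 31 days (274 − 31 = 243 remain).
April has 30 days (243 − 30 = 213 remain).
May has 31 days (213 − 31 = 182 remain).
June has 30 days (182 − 30 = 152 remain).
July has 31 days (152 − 31 = 121 remain).
August has 31 days (121 − 31 = 90 remain).
September has 30 days (90 − 30 = 60 remain).
October has 31 days (60 − 31 = 29 remain).
29 into November → November 29.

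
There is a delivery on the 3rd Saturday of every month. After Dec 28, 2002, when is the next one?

Jan 18, 2003

Dec 2002 starts on a Sunday; its first Saturday is the 7th, so the 3rd Saturday is the 21st — Dec 21, 2002.
That is not after Dec 28, 2002, so look at Jan 2003.
Jan 2003 starts on a Wednesday; its first Saturday is the 4th, so the 3rd Saturday is the 18th — Jan 18, 2003.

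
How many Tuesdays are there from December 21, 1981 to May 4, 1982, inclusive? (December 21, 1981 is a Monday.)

December 21, 1981 is a Monday; the first Tuesday on or after it is December 22, 1981 (1 day later).
From December 22, 1981 to May 4, 1982: 9 + 31 + 28 + 31 + 30 + 4 = 133 days (rest of December, January, February, March, April, May).
133 ÷ 7 = 19 full weeks with remainder 0, so 19 more Tuesdays after the first → 20.

20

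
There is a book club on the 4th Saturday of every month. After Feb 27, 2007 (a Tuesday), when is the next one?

Feb 2007 starts on a Thursday; its first Saturday is the 3rd, so the 4th Saturday is the 24th — Feb 24, 2007.
That is not after Feb 27, 2007, so look at Mar 2007.
Mar 2007 starts on a Thursday; its first Saturday is the 3rd, so the 4th Saturday is the 24th — Mar 24, 2007.

Mar 24, 2007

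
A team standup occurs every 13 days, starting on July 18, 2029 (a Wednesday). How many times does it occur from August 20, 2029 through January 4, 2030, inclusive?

11

Occurrences land 13·i days after July 18, 2029 for i = 0, 1, 2, …
August 20, 2029 is 33 days after the start; 33 ÷ 13 = 2 remainder 7; since the remainder is 7, round up to i = 3. First occurrence in the window: #4 on August 26, 2029 (3×13 = 39 days in).
January 4, 2030 is 170 days after the start; 170 ÷ 13 = 13 remainder 1. Last occurrence in the window: #14 on January 3, 2030.
Occurrences #4 through #14: 11 in total.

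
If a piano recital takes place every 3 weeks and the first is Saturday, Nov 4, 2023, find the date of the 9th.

Apr 20, 2024

The 9th occurrence is 8 intervals after the first: 8 × 21 = 168 days after Nov 4, 2023.
Nov has 30 days — 26 days to the end of Nov leaves 142.
Dec has 31 days (111 left).
Jan has 31 days (80 left).
Feb has 29 days (51 left).
Mar has 31 days (20 left).
20 days into Apr → Apr 20, 2024.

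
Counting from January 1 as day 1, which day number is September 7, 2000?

251

Days in months before September: 31 + 29 + 31 + 30 + 31 + 30 + 31 + 31 = 244.
Plus 7 days into September → day 251.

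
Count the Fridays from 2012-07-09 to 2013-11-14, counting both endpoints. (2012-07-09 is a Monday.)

2012-07-09 is a Monday; the first Friday on or after it is 2012-07-13 (4 days later).
From 2012-07-13 to 2013-11-14: 171 + 318 = 489 days (rest of 2012, to 2013-11-14 in 2013).
489 ÷ 7 = 69 full weeks with remainder 6, so 69 more Fridays after the first → 70.

70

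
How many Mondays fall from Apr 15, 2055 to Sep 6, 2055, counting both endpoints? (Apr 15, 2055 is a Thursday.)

Apr 15, 2055 is a Thursday; the first Monday on or after it is Apr 19, 2055 (4 days later).
From Apr 19, 2055 to Sep 6, 2055: 11 + 31 + 30 + 31 + 31 + 6 = 140 days (rest of Apr, May, Jun, Jul, Aug, Sep).
140 ÷ 7 = 20 full weeks with remainder 0, so 20 more Mondays after the first → 21.

21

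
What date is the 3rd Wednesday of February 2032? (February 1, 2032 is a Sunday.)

February 2032 begins on a Sunday, so the first Wednesday is February 4 (3 days later).
The 3rd Wednesday is 2 weeks later: 4 + 14 = 18.

February 18, 2032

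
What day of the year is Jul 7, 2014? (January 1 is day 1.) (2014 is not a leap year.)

Days in months before Jul: 31 + 28 + 31 + 30 + 31 + 30 = 181.
Plus 7 days into Jul → day 188.

188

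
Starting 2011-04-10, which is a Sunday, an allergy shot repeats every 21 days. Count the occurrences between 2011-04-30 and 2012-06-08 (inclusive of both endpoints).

20

Occurrences land 21·i days after 2011-04-10 for i = 0, 1, 2, …
2011-04-30 is 20 days after the start; 20 ÷ 21 = 0 remainder 20; since the remainder is 20, round up to i = 1. First occurrence in the window: #2 on 2011-05-01 (1×21 = 21 days in).
2012-06-08 is 425 days after the start; 425 ÷ 21 = 20 remainder 5. Last occurrence in the window: #21 on 2012-06-03.
Occurrences #2 through #21: 20 in total.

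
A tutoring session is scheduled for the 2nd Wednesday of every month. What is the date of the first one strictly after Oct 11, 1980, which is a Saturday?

Oct 1980 starts on a Wednesday; its first Wednesday is the 1st, so the 2nd Wednesday is the 8th — Oct 8, 1980.
That is not after Oct 11, 1980, so look at Nov 1980.
Nov 1980 starts on a Saturday; its first Wednesday is the 5th, so the 2nd Wednesday is the 12th — Nov 12, 1980.

Nov 12, 1980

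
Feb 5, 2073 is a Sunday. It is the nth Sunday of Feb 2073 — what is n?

1st

Day 5 falls in week ⌈5/7⌉ of the month.
Days 1–7 hold the 1st Sunday, 8–14 the 2nd, 15–21 the 3rd, 22–28 the 4th, 29–31 the 5th.
5 is in the range for the 1st.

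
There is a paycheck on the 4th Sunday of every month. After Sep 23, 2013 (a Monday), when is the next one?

Oct 27, 2013

Sep 2013 starts on a Sunday; its first Sunday is the 1st, so the 4th Sunday is the 22nd — Sep 22, 2013.
That is not after Sep 23, 2013, so look at Oct 2013.
Oct 2013 starts on a Tuesday; its first Sunday is the 6th, so the 4th Sunday is the 27th — Oct 27, 2013.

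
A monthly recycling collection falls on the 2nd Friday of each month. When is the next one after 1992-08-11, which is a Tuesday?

August 1992 starts on a Saturday; its first Friday is the 7th, so the 2nd Friday is the 14th — 1992-08-14.
1992-08-14 is after 1992-08-11, so that is the next one.

1992-08-14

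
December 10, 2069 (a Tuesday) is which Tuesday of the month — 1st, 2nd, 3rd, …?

Day 10 falls in week ⌈10/7⌉ of the month.
Days 1–7 hold the 1st Tuesday, 8–14 the 2nd, 15–21 the 3rd, 22–28 the 4th, 29–31 the 5th.
10 is in the range for the 2nd.

2nd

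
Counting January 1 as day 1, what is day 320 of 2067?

16 November 2067

January has 31 days (320 − 31 = 289 remain).
February has 28 days (289 − 28 = 261 remain).
March has 31 days (261 − 31 = 230 remain).
April has 30 days (230 − 30 = 200 remain).
May has 31 days (200 − 31 = 169 remain).
June has 30 days (169 − 30 = 139 remain).
July has 31 days (139 − 31 = 108 remain).
August has 31 days (108 − 31 = 77 remain).
September has 30 days (77 − 30 = 47 remain).
October has 31 days (47 − 31 = 16 remain).
16 into November → November 16.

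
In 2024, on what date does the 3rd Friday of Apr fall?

Apr 2024 begins on a Monday, so the first Friday is Apr 5 (4 days later).
The 3rd Friday is 2 weeks later: 5 + 14 = 19.

Apr 19, 2024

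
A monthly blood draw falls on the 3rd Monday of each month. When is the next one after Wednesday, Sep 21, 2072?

Oct 17, 2072

Sep 2072 starts on a Thursday; its first Monday is the 5th, so the 3rd Monday is the 19th — Sep 19, 2072.
That is not after Sep 21, 2072, so look at Oct 2072.
Oct 2072 starts on a Saturday; its first Monday is the 3rd, so the 3rd Monday is the 17th — Oct 17, 2072.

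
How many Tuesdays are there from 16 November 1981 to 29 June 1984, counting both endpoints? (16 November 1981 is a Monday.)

16 November 1981 is a Monday; the first Tuesday on or after it is 17 November 1981 (1 day later).
From 17 November 1981 to 29 June 1984: 44 + 365 + 365 + 181 = 955 days (rest of 1981, 1982, 1983, to 29 June 1984 in 1984).
955 ÷ 7 = 136 full weeks with remainder 3, so 136 more Tuesdays after the first → 137.

137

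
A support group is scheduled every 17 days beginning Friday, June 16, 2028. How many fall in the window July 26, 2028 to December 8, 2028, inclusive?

Occurrences land 17·i days after June 16, 2028 for i = 0, 1, 2, …
July 26, 2028 is 40 days after the start; 40 ÷ 17 = 2 remainder 6; since the remainder is 6, round up to i = 3. First occurrence in the window: #4 on August 6, 2028 (3×17 = 51 days in).
December 8, 2028 is 175 days after the start; 175 ÷ 17 = 10 remainder 5. Last occurrence in the window: #11 on December 3, 2028.
Occurrences #4 through #11: 8 in total.

8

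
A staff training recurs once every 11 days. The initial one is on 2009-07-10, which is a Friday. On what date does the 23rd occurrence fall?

The 23rd occurrence is 22 intervals after the first: 22 × 11 = 242 days after 2009-07-10.
July has 31 days — 21 days to the end of July leaves 221.
August has 31 days (190 left).
September has 30 days (160 left).
October has 31 days (129 left).
November has 30 days (99 left).
December has 31 days (68 left).
January has 31 days (37 left).
February has 28 days (9 left).
9 days into March → 2010-03-09.

2010-03-09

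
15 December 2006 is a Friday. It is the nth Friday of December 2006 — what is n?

3rd

Day 15 falls in week ⌈15/7⌉ of the month.
Days 1–7 hold the 1st Friday, 8–14 the 2nd, 15–21 the 3rd, 22–28 the 4th, 29–31 the 5th.
15 is in the range for the 3rd.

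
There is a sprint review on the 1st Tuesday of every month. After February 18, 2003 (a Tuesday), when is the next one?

February 2003 starts on a Saturday, so its 1st Tuesday is February 4, 2003 (3 days in).
That is not after February 18, 2003, so look at March 2003.
March 2003 starts on a Saturday, so its 1st Tuesday is March 4, 2003 (3 days in).

March 4, 2003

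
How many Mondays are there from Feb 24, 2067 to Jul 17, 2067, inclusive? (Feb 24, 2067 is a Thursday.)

Feb 24, 2067 is a Thursday; the first Monday on or after it is Feb 28, 2067 (4 days later).
From Feb 28, 2067 to Jul 17, 2067: 0 + 31 + 30 + 31 + 30 + 17 = 139 days (rest of Feb, Mar, Apr, May, Jun, Jul).
139 ÷ 7 = 19 full weeks with remainder 6, so 19 more Mondays after the first → 20.

20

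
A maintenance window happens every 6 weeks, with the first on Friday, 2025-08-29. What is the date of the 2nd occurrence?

2025-10-10

The 2nd occurrence is 1 interval after the first: 1 × 42 = 42 days after 2025-08-29.
August has 31 days — 2 days to the end of August leaves 40.
September has 30 days (10 left).
10 days into October → 2025-10-10.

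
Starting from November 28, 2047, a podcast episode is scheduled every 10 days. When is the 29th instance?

The 29th occurrence is 28 intervals after the first: 28 × 10 = 280 days after November 28, 2047.
November has 30 days — 2 days to the end of November leaves 278.
December has 31 days (247 left).
January has 31 days (216 left).
February has 29 days (187 left).
March has 31 days (156 left).
April has 30 days (126 left).
May has 31 days (95 left).
June has 30 days (65 left).
July has 31 days (34 left).
August has 31 days (3 left).
3 days into September → September 3, 2048.

September 3, 2048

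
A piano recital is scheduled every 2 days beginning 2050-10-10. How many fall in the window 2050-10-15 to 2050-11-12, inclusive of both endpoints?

14

Occurrences land 2·i days after 2050-10-10 for i = 0, 1, 2, …
2050-10-15 is 5 days after the start; 5 ÷ 2 = 2 remainder 1; since the remainder is 1, round up to i = 3. First occurrence in the window: #4 on 2050-10-16 (3×2 = 6 days in).
2050-11-12 is 33 days after the start; 33 ÷ 2 = 16 remainder 1. Last occurrence in the window: #17 on 2050-11-11.
Occurrences #4 through #17: 14 in total.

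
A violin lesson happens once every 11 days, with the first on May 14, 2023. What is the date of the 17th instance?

Nov 6, 2023

The 17th occurrence is 16 intervals after the first: 16 × 11 = 176 days after May 14, 2023.
May has 31 days — 17 days to the end of May leaves 159.
Jun has 30 days (129 left).
Jul has 31 days (98 left).
Aug has 31 days (67 left).
Sep has 30 days (37 left).
Oct has 31 days (6 left).
6 days into Nov → Nov 6, 2023.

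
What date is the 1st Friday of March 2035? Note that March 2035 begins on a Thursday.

March 2035 begins on a Thursday, so the first Friday is March 2 (1 day later).

2 March 2035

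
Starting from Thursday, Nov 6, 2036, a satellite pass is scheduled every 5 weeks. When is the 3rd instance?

The 3rd occurrence is 2 intervals after the first: 2 × 35 = 70 days after Nov 6, 2036.
Nov has 30 days — 24 days to the end of Nov leaves 46.
Dec has 31 days (15 left).
15 days into Jan → Jan 15, 2037.

Jan 15, 2037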